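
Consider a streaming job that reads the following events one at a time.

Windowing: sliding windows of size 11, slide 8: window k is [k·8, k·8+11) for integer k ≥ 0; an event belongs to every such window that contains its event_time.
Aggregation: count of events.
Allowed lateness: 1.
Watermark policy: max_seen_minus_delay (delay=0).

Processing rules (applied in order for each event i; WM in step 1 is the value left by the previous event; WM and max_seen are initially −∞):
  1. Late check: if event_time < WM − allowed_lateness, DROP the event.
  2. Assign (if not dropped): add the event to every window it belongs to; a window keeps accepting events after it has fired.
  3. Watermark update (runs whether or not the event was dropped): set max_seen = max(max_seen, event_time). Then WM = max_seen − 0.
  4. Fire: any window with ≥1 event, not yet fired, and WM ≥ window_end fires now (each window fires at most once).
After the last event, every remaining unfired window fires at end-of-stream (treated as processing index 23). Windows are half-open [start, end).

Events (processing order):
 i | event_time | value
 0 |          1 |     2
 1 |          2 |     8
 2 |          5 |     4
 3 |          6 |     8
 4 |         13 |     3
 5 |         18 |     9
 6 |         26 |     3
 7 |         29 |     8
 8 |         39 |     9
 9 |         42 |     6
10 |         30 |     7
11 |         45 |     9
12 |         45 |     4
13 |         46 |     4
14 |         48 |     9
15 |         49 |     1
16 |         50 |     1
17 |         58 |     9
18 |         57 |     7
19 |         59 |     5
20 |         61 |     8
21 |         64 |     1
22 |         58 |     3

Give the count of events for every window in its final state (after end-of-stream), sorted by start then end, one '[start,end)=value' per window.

i=0 t=1 v=2: → [0,11); WM=1
i=1 t=2 v=8: → [0,11); WM=2
i=2 t=5 v=4: → [0,11); WM=5
i=3 t=6 v=8: → [0,11); WM=6
i=4 t=13 v=3: → [8,19); WM=13; [0,11) fires=4
i=5 t=18 v=9: → [16,27),[8,19); WM=18
i=6 t=26 v=3: → [24,35),[16,27); WM=26; [8,19) fires=2
i=7 t=29 v=8: → [24,35); WM=29; [16,27) fires=2
i=8 t=39 v=9: → [32,43); WM=39; [24,35) fires=2
i=9 t=42 v=6: → [40,51),[32,43); WM=42
i=10 t=30 v=7: DROP (t<42-1); WM=42
i=11 t=45 v=9: → [40,51); WM=45; [32,43) fires=2
i=12 t=45 v=4: → [40,51); WM=45
i=13 t=46 v=4: → [40,51); WM=46
i=14 t=48 v=9: → [48,59),[40,51); WM=48
i=15 t=49 v=1: → [48,59),[40,51); WM=49
i=16 t=50 v=1: → [48,59),[40,51); WM=50
i=17 t=58 v=9: → [56,67),[48,59); WM=58; [40,51) fires=7
i=18 t=57 v=7: → [56,67),[48,59); WM=58
i=19 t=59 v=5: → [56,67); WM=59; [48,59) fires=5
i=20 t=61 v=8: → [56,67); WM=61
i=21 t=64 v=1: → [64,75),[56,67); WM=64
i=22 t=58 v=3: DROP (t<64-1); WM=64

[0,11)=4 [8,19)=2 [16,27)=2 [24,35)=2 [32,43)=2 [40,51)=7 [48,59)=5 [56,67)=5 [64,75)=1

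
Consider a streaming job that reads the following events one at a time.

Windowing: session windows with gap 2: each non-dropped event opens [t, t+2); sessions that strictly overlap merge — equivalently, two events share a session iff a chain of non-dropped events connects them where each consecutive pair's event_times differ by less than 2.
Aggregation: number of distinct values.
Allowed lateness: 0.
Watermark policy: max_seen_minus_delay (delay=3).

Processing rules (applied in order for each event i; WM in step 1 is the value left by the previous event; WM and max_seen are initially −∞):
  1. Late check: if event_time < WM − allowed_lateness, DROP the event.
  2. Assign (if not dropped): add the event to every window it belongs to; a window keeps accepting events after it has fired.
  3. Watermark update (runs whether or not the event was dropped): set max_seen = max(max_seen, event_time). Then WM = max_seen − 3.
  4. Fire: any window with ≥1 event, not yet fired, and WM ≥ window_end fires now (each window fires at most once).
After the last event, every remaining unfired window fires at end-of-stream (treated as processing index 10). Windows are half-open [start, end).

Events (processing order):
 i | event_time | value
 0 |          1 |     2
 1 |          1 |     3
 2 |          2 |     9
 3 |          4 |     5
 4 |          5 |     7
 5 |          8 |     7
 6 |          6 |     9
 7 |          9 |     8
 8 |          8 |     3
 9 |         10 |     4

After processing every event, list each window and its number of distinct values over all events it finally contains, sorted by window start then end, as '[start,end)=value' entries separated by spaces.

i=0 t=1 v=2: → [1,3); WM=-2
i=1 t=1 v=3: → [1,3); WM=-2
i=2 t=2 v=9: → [1,4); WM=-1
i=3 t=4 v=5: → [4,6); WM=1
i=4 t=5 v=7: → [4,7); WM=2
i=5 t=8 v=7: → [8,10); WM=5
i=6 t=6 v=9: → [4,8); WM=5
i=7 t=9 v=8: → [8,11); WM=6
i=8 t=8 v=3: → [8,11); WM=6
i=9 t=10 v=4: → [8,12); WM=7

[1,4)=3 [4,8)=3 [8,12)=4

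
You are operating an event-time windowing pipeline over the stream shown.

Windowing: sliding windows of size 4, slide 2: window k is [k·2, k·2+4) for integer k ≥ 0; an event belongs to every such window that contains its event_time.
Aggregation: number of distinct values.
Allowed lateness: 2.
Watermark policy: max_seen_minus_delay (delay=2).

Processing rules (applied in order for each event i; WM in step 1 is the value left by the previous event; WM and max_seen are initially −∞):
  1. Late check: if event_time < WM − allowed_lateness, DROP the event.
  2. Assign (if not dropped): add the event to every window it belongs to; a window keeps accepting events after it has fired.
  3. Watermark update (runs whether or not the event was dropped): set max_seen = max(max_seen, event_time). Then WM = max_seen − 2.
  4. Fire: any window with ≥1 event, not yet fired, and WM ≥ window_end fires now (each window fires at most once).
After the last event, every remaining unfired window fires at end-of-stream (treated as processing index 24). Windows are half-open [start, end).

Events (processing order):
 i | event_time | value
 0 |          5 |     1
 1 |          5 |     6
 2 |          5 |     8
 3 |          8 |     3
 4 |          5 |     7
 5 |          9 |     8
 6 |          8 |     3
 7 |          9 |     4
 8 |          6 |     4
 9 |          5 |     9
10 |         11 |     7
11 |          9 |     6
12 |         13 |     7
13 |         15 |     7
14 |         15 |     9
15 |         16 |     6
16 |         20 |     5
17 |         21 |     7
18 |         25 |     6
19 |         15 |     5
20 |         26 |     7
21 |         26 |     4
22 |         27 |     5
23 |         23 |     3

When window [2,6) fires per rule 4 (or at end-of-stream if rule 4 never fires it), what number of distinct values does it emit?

i=0 t=5 v=1: → [4,8),[2,6); WM=3
i=1 t=5 v=6: → [4,8),[2,6); WM=3
i=2 t=5 v=8: → [4,8),[2,6); WM=3
i=3 t=8 v=3: → [8,12),[6,10); WM=6; [2,6) fires=3
i=4 t=5 v=7: → [4,8),[2,6); WM=6
i=5 t=9 v=8: → [8,12),[6,10); WM=7
i=6 t=8 v=3: → [8,12),[6,10); WM=7
i=7 t=9 v=4: → [8,12),[6,10); WM=7
i=8 t=6 v=4: → [6,10),[4,8); WM=7
i=9 t=5 v=9: → [4,8),[2,6); WM=7
i=10 t=11 v=7: → [10,14),[8,12); WM=9; [4,8) fires=6
i=11 t=9 v=6: → [8,12),[6,10); WM=9
i=12 t=13 v=7: → [12,16),[10,14); WM=11; [6,10) fires=4
i=13 t=15 v=7: → [14,18),[12,16); WM=13; [8,12) fires=5
i=14 t=15 v=9: → [14,18),[12,16); WM=13
i=15 t=16 v=6: → [16,20),[14,18); WM=14; [10,14) fires=1
i=16 t=20 v=5: → [20,24),[18,22); WM=18; [12,16) fires=2 [14,18) fires=3
i=17 t=21 v=7: → [20,24),[18,22); WM=19
i=18 t=25 v=6: → [24,28),[22,26); WM=23; [16,20) fires=1 [18,22) fires=2
i=19 t=15 v=5: DROP (t<23-2); WM=23
i=20 t=26 v=7: → [26,30),[24,28); WM=24; [20,24) fires=2
i=21 t=26 v=4: → [26,30),[24,28); WM=24
i=22 t=27 v=5: → [26,30),[24,28); WM=25
i=23 t=23 v=3: → [22,26),[20,24); WM=25

3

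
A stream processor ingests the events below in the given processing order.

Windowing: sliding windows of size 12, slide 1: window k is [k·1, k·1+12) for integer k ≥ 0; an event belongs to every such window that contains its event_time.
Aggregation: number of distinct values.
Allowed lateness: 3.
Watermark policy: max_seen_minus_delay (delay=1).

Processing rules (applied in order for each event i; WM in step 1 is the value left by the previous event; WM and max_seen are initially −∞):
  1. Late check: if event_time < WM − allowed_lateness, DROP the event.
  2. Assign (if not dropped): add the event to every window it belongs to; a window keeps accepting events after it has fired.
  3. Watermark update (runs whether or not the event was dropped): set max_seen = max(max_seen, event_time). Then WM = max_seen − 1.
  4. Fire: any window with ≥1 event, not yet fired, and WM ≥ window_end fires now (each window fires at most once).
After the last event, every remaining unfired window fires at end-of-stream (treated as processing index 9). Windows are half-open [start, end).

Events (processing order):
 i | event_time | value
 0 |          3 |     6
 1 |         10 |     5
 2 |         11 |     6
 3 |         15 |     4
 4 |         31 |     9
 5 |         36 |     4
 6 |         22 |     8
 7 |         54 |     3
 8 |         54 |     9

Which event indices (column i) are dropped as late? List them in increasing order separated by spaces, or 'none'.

6

i=0 t=3 v=6: → [3,15),[2,14),[1,13),[0,12); WM=2
i=1 t=10 v=5: → [10,22),[9,21),[8,20),[7,19),[6,18),[5,17),[4,16),[3,15),[2,14),[1,13),[0,12); WM=9
i=2 t=11 v=6: → [11,23),[10,22),[9,21),[8,20),[7,19),[6,18),[5,17),[4,16),[3,15),[2,14),[1,13),[0,12); WM=10
i=3 t=15 v=4: → [15,27),[14,26),[13,25),[12,24),[11,23),[10,22),[9,21),[8,20),[7,19),[6,18),[5,17),[4,16); WM=14; [0,12) fires=2 [1,13) fires=2 [2,14) fires=2
i=4 t=31 v=9: → [31,43),[30,42),[29,41),[28,40),[27,39),[26,38),[25,37),[24,36),[23,35),[22,34),[21,33),[20,32); WM=30; [3,15) fires=2 [4,16) fires=3 [5,17) fires=3 [6,18) fires=3 [7,19) fires=3 [8,20) fires=3 [9,21) fires=3 [10,22) fires=3 [11,23) fires=2 [12,24) fires=1 [13,25) fires=1 [14,26) fires=1 [15,27) fires=1
i=5 t=36 v=4: → [36,48),[35,47),[34,46),[33,45),[32,44),[31,43),[30,42),[29,41),[28,40),[27,39),[26,38),[25,37); WM=35; [20,32) fires=1 [21,33) fires=1 [22,34) fires=1 [23,35) fires=1
i=6 t=22 v=8: DROP (t<35-3); WM=35
i=7 t=54 v=3: → [54,66),[53,65),[52,64),[51,63),[50,62),[49,61),[48,60),[47,59),[46,58),[45,57),[44,56),[43,55); WM=53; [24,36) fires=1 [25,37) fires=2 [26,38) fires=2 [27,39) fires=2 [28,40) fires=2 [29,41) fires=2 [30,42) fires=2 [31,43) fires=2 [32,44) fires=1 [33,45) fires=1 [34,46) fires=1 [35,47) fires=1 [36,48) fires=1
i=8 t=54 v=9: → [54,66),[53,65),[52,64),[51,63),[50,62),[49,61),[48,60),[47,59),[46,58),[45,57),[44,56),[43,55); WM=53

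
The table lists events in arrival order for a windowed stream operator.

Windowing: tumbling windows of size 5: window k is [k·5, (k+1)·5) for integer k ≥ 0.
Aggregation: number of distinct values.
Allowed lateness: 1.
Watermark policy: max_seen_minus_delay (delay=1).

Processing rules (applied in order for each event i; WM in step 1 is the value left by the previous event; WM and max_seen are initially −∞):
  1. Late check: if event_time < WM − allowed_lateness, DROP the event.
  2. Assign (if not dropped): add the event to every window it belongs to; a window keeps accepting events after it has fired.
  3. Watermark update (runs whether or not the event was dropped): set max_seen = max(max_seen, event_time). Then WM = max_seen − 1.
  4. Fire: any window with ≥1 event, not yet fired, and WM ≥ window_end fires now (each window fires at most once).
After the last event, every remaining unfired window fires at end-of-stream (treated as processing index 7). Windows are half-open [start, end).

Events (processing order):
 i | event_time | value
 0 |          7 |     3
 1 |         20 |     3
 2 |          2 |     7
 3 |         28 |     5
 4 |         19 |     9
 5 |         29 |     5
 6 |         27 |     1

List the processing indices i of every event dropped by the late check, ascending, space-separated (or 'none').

i=0 t=7 v=3: → [5,10); WM=6
i=1 t=20 v=3: → [20,25); WM=19; [5,10) fires=1
i=2 t=2 v=7: DROP (t<19-1); WM=19
i=3 t=28 v=5: → [25,30); WM=27; [20,25) fires=1
i=4 t=19 v=9: DROP (t<27-1); WM=27
i=5 t=29 v=5: → [25,30); WM=28
i=6 t=27 v=1: → [25,30); WM=28

2 4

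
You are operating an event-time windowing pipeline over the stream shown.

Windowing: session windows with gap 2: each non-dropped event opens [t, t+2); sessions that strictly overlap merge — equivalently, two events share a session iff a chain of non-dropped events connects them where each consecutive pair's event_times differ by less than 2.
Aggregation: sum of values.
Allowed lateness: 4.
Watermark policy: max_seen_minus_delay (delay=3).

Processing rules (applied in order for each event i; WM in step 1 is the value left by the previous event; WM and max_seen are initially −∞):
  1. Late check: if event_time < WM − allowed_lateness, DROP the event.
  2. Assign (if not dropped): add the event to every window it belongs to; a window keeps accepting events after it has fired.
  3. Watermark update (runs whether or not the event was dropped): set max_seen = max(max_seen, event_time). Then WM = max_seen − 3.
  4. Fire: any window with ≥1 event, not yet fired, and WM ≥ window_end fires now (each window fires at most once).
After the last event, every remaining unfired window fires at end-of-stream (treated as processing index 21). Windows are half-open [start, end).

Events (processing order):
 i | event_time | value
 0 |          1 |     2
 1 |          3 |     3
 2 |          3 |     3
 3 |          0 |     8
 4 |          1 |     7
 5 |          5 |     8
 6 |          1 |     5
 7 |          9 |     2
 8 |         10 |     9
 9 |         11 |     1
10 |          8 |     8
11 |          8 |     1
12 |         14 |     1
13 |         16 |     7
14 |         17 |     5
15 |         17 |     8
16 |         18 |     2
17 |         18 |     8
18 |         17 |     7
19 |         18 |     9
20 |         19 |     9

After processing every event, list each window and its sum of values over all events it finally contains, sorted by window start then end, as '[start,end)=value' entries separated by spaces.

[0,3)=22 [3,5)=6 [5,7)=8 [8,13)=21 [14,16)=1 [16,21)=55

i=0 t=1 v=2: → [1,3); WM=-2
i=1 t=3 v=3: → [3,5); WM=0
i=2 t=3 v=3: → [3,5); WM=0
i=3 t=0 v=8: → [0,3); WM=0
i=4 t=1 v=7: → [0,3); WM=0
i=5 t=5 v=8: → [5,7); WM=2
i=6 t=1 v=5: → [0,3); WM=2
i=7 t=9 v=2: → [9,11); WM=6
i=8 t=10 v=9: → [9,12); WM=7
i=9 t=11 v=1: → [9,13); WM=8
i=10 t=8 v=8: → [8,13); WM=8
i=11 t=8 v=1: → [8,13); WM=8
i=12 t=14 v=1: → [14,16); WM=11
i=13 t=16 v=7: → [16,18); WM=13
i=14 t=17 v=5: → [16,19); WM=14
i=15 t=17 v=8: → [16,19); WM=14
i=16 t=18 v=2: → [16,20); WM=15
i=17 t=18 v=8: → [16,20); WM=15
i=18 t=17 v=7: → [16,20); WM=15
i=19 t=18 v=9: → [16,20); WM=15
i=20 t=19 v=9: → [16,21); WM=16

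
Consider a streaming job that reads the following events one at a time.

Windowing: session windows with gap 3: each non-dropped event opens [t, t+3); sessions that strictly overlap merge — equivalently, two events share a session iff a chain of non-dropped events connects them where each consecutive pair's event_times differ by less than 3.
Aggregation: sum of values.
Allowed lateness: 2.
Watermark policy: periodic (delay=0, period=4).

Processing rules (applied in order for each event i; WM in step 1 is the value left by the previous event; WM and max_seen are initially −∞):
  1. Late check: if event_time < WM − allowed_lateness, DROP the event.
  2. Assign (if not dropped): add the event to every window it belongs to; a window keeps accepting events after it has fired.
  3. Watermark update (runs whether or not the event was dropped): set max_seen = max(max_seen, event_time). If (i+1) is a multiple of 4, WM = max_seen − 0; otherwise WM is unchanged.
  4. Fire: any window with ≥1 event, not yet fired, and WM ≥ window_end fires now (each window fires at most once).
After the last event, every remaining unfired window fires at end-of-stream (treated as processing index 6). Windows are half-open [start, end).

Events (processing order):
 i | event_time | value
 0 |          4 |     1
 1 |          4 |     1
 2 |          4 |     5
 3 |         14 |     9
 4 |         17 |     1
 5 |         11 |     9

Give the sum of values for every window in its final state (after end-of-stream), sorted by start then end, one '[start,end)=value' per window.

i=0 t=4 v=1: → [4,7); WM=−∞
i=1 t=4 v=1: → [4,7); WM=−∞
i=2 t=4 v=5: → [4,7); WM=−∞
i=3 t=14 v=9: → [14,17); WM=14
i=4 t=17 v=1: → [17,20); WM=14
i=5 t=11 v=9: DROP (t<14-2); WM=14

[4,7)=7 [14,17)=9 [17,20)=1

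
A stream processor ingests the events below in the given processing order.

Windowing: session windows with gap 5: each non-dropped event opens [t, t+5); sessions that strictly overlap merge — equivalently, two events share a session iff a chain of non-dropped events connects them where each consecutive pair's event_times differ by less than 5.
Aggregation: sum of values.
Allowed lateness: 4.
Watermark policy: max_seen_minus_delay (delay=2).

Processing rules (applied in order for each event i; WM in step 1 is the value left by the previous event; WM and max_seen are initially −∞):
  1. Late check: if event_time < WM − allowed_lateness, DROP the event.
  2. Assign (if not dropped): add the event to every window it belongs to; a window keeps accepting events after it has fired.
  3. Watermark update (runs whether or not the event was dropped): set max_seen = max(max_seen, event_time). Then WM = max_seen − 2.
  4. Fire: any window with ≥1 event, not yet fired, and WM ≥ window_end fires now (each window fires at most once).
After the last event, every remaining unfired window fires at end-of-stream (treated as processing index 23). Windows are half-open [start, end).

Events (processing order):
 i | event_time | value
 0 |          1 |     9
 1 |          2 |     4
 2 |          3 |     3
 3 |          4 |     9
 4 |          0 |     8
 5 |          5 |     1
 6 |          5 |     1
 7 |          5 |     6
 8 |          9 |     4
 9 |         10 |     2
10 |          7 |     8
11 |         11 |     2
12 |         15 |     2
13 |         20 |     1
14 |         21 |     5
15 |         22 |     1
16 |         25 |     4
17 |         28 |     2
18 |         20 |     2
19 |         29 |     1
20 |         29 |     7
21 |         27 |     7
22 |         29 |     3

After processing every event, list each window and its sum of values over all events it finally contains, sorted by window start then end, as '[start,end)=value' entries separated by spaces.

i=0 t=1 v=9: → [1,6); WM=-1
i=1 t=2 v=4: → [1,7); WM=0
i=2 t=3 v=3: → [1,8); WM=1
i=3 t=4 v=9: → [1,9); WM=2
i=4 t=0 v=8: → [0,9); WM=2
i=5 t=5 v=1: → [0,10); WM=3
i=6 t=5 v=1: → [0,10); WM=3
i=7 t=5 v=6: → [0,10); WM=3
i=8 t=9 v=4: → [0,14); WM=7
i=9 t=10 v=2: → [0,15); WM=8
i=10 t=7 v=8: → [0,15); WM=8
i=11 t=11 v=2: → [0,16); WM=9
i=12 t=15 v=2: → [0,20); WM=13
i=13 t=20 v=1: → [20,25); WM=18
i=14 t=21 v=5: → [20,26); WM=19
i=15 t=22 v=1: → [20,27); WM=20
i=16 t=25 v=4: → [20,30); WM=23
i=17 t=28 v=2: → [20,33); WM=26
i=18 t=20 v=2: DROP (t<26-4); WM=26
i=19 t=29 v=1: → [20,34); WM=27
i=20 t=29 v=7: → [20,34); WM=27
i=21 t=27 v=7: → [20,34); WM=27
i=22 t=29 v=3: → [20,34); WM=27

[0,20)=59 [20,34)=31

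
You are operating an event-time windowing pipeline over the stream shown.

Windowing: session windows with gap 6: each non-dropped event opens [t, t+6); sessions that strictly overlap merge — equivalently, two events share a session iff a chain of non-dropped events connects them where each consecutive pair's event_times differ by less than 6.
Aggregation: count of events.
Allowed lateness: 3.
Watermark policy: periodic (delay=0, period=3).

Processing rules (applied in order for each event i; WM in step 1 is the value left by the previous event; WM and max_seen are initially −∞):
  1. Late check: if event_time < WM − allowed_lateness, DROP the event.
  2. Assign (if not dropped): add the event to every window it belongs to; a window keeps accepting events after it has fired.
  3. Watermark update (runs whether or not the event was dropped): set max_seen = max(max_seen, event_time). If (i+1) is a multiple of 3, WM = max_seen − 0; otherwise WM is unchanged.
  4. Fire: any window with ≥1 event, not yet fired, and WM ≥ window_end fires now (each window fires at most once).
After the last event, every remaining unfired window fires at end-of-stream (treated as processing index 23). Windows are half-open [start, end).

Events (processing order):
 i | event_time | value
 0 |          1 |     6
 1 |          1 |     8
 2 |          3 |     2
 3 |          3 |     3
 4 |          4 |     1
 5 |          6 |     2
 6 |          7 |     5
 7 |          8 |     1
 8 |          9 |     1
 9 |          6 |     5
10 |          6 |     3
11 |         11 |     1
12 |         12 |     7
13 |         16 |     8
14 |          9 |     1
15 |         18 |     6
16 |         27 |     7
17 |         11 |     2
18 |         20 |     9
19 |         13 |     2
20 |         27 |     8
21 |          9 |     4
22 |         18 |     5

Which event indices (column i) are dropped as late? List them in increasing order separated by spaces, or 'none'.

17 18 19 21 22

i=0 t=1 v=6: → [1,7); WM=−∞
i=1 t=1 v=8: → [1,7); WM=−∞
i=2 t=3 v=2: → [1,9); WM=3
i=3 t=3 v=3: → [1,9); WM=3
i=4 t=4 v=1: → [1,10); WM=3
i=5 t=6 v=2: → [1,12); WM=6
i=6 t=7 v=5: → [1,13); WM=6
i=7 t=8 v=1: → [1,14); WM=6
i=8 t=9 v=1: → [1,15); WM=9
i=9 t=6 v=5: → [1,15); WM=9
i=10 t=6 v=3: → [1,15); WM=9
i=11 t=11 v=1: → [1,17); WM=11
i=12 t=12 v=7: → [1,18); WM=11
i=13 t=16 v=8: → [1,22); WM=11
i=14 t=9 v=1: → [1,22); WM=16
i=15 t=18 v=6: → [1,24); WM=16
i=16 t=27 v=7: → [27,33); WM=16
i=17 t=11 v=2: DROP (t<16-3); WM=27
i=18 t=20 v=9: DROP (t<27-3); WM=27
i=19 t=13 v=2: DROP (t<27-3); WM=27
i=20 t=27 v=8: → [27,33); WM=27
i=21 t=9 v=4: DROP (t<27-3); WM=27
i=22 t=18 v=5: DROP (t<27-3); WM=27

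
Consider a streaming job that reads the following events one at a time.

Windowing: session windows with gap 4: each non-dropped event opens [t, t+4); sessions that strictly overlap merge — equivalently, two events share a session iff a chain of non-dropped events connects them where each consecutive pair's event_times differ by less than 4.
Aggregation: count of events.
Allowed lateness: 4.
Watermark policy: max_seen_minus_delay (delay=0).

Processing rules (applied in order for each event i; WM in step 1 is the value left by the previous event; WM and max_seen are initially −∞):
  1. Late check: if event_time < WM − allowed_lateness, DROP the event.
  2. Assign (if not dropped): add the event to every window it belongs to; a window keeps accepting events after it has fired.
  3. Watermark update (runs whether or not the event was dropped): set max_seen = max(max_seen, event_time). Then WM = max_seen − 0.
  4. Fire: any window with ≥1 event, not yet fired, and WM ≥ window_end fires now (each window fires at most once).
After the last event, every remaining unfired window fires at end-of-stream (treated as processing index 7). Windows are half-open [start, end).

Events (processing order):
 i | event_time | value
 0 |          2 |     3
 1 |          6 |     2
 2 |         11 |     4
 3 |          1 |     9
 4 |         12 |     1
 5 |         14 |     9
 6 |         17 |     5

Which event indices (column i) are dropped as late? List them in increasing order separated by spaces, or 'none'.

3

i=0 t=2 v=3: → [2,6); WM=2
i=1 t=6 v=2: → [6,10); WM=6
i=2 t=11 v=4: → [11,15); WM=11
i=3 t=1 v=9: DROP (t<11-4); WM=11
i=4 t=12 v=1: → [11,16); WM=12
i=5 t=14 v=9: → [11,18); WM=14
i=6 t=17 v=5: → [11,21); WM=17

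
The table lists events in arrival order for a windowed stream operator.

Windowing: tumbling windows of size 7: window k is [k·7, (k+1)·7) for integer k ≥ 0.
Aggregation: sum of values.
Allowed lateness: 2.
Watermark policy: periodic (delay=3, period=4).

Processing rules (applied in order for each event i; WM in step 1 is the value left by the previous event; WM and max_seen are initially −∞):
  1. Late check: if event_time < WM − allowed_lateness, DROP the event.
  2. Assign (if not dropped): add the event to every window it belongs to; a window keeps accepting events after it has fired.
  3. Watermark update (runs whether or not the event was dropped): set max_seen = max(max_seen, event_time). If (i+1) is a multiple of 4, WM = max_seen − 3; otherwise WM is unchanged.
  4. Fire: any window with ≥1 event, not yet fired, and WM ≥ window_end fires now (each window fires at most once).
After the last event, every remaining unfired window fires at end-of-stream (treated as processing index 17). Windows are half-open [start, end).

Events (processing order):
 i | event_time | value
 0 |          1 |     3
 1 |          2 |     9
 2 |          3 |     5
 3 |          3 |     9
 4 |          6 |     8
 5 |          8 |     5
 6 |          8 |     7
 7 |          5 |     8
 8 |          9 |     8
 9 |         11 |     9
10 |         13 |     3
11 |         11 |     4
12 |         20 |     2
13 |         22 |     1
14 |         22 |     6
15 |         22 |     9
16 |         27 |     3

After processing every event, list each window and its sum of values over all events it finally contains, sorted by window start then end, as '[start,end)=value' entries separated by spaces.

[0,7)=42 [7,14)=36 [14,21)=2 [21,28)=19

i=0 t=1 v=3: → [0,7); WM=−∞
i=1 t=2 v=9: → [0,7); WM=−∞
i=2 t=3 v=5: → [0,7); WM=−∞
i=3 t=3 v=9: → [0,7); WM=0
i=4 t=6 v=8: → [0,7); WM=0
i=5 t=8 v=5: → [7,14); WM=0
i=6 t=8 v=7: → [7,14); WM=0
i=7 t=5 v=8: → [0,7); WM=5
i=8 t=9 v=8: → [7,14); WM=5
i=9 t=11 v=9: → [7,14); WM=5
i=10 t=13 v=3: → [7,14); WM=5
i=11 t=11 v=4: → [7,14); WM=10; [0,7) fires=42
i=12 t=20 v=2: → [14,21); WM=10
i=13 t=22 v=1: → [21,28); WM=10
i=14 t=22 v=6: → [21,28); WM=10
i=15 t=22 v=9: → [21,28); WM=19; [7,14) fires=36
i=16 t=27 v=3: → [21,28); WM=19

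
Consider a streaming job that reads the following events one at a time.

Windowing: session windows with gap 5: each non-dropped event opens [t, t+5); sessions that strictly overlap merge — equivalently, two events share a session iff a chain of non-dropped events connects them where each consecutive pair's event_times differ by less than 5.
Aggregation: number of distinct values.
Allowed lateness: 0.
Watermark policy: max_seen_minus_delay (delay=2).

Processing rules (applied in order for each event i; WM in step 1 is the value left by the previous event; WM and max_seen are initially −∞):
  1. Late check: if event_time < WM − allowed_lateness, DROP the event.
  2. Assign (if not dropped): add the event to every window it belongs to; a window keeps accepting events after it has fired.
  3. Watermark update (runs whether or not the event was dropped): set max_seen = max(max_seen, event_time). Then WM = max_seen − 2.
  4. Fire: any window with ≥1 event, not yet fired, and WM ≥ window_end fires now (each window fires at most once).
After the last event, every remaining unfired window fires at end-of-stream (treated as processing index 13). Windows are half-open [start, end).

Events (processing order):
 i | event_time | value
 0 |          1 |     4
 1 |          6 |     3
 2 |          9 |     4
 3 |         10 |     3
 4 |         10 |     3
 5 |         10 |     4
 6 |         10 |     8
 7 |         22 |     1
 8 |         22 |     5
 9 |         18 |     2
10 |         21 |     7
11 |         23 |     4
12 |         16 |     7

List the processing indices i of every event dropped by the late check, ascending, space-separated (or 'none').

9 12

i=0 t=1 v=4: → [1,6); WM=-1
i=1 t=6 v=3: → [6,11); WM=4
i=2 t=9 v=4: → [6,14); WM=7
i=3 t=10 v=3: → [6,15); WM=8
i=4 t=10 v=3: → [6,15); WM=8
i=5 t=10 v=4: → [6,15); WM=8
i=6 t=10 v=8: → [6,15); WM=8
i=7 t=22 v=1: → [22,27); WM=20
i=8 t=22 v=5: → [22,27); WM=20
i=9 t=18 v=2: DROP (t<20-0); WM=20
i=10 t=21 v=7: → [21,27); WM=20
i=11 t=23 v=4: → [21,28); WM=21
i=12 t=16 v=7: DROP (t<21-0); WM=21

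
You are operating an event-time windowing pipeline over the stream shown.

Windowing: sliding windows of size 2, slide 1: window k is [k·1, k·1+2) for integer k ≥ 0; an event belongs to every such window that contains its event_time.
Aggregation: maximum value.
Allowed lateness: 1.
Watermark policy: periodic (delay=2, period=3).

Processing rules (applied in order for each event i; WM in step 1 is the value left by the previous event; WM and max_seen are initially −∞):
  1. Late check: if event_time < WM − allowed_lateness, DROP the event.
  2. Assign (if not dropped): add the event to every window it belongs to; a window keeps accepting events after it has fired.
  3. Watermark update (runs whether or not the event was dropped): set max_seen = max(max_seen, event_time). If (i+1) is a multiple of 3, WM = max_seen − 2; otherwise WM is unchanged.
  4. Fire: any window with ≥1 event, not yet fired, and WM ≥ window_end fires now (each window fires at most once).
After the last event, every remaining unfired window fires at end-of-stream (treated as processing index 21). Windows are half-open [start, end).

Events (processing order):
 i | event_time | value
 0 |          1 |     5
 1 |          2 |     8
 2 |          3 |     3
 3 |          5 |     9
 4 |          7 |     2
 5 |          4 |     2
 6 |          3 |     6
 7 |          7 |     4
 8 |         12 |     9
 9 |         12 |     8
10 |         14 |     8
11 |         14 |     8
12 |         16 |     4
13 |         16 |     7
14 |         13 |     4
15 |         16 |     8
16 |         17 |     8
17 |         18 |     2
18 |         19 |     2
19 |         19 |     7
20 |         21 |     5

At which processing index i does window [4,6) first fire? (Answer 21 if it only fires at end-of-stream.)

8

i=0 t=1 v=5: → [1,3),[0,2); WM=−∞
i=1 t=2 v=8: → [2,4),[1,3); WM=−∞
i=2 t=3 v=3: → [3,5),[2,4); WM=1
i=3 t=5 v=9: → [5,7),[4,6); WM=1
i=4 t=7 v=2: → [7,9),[6,8); WM=1
i=5 t=4 v=2: → [4,6),[3,5); WM=5; [0,2) fires=5 [1,3) fires=8 [2,4) fires=8 [3,5) fires=3
i=6 t=3 v=6: DROP (t<5-1); WM=5
i=7 t=7 v=4: → [7,9),[6,8); WM=5
i=8 t=12 v=9: → [12,14),[11,13); WM=10; [4,6) fires=9 [5,7) fires=9 [6,8) fires=4 [7,9) fires=4
i=9 t=12 v=8: → [12,14),[11,13); WM=10
i=10 t=14 v=8: → [14,16),[13,15); WM=10
i=11 t=14 v=8: → [14,16),[13,15); WM=12
i=12 t=16 v=4: → [16,18),[15,17); WM=12
i=13 t=16 v=7: → [16,18),[15,17); WM=12
i=14 t=13 v=4: → [13,15),[12,14); WM=14; [11,13) fires=9 [12,14) fires=9
i=15 t=16 v=8: → [16,18),[15,17); WM=14
i=16 t=17 v=8: → [17,19),[16,18); WM=14
i=17 t=18 v=2: → [18,20),[17,19); WM=16; [13,15) fires=8 [14,16) fires=8
i=18 t=19 v=2: → [19,21),[18,20); WM=16
i=19 t=19 v=7: → [19,21),[18,20); WM=16
i=20 t=21 v=5: → [21,23),[20,22); WM=19; [15,17) fires=8 [16,18) fires=8 [17,19) fires=8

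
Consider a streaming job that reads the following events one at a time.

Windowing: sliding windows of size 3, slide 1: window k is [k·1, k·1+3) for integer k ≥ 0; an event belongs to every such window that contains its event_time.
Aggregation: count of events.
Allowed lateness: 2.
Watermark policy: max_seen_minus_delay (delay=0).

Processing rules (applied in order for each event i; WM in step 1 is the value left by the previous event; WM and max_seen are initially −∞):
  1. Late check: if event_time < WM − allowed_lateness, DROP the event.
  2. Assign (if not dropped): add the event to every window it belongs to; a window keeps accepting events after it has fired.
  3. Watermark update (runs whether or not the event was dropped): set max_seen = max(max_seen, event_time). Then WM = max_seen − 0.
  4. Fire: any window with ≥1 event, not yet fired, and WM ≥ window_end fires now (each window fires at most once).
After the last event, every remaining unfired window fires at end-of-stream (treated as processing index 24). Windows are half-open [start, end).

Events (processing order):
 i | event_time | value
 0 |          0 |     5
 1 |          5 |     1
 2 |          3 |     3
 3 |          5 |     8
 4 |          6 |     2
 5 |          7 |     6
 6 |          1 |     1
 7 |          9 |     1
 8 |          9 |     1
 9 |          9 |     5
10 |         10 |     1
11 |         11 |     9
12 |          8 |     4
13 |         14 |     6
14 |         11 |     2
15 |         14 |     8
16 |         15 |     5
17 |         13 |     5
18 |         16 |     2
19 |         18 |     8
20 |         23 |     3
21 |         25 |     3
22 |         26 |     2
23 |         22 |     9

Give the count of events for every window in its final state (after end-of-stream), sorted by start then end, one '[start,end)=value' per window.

i=0 t=0 v=5: → [0,3); WM=0
i=1 t=5 v=1: → [5,8),[4,7),[3,6); WM=5; [0,3) fires=1
i=2 t=3 v=3: → [3,6),[2,5),[1,4); WM=5; [1,4) fires=1 [2,5) fires=1
i=3 t=5 v=8: → [5,8),[4,7),[3,6); WM=5
i=4 t=6 v=2: → [6,9),[5,8),[4,7); WM=6; [3,6) fires=3
i=5 t=7 v=6: → [7,10),[6,9),[5,8); WM=7; [4,7) fires=3
i=6 t=1 v=1: DROP (t<7-2); WM=7
i=7 t=9 v=1: → [9,12),[8,11),[7,10); WM=9; [5,8) fires=4 [6,9) fires=2
i=8 t=9 v=1: → [9,12),[8,11),[7,10); WM=9
i=9 t=9 v=5: → [9,12),[8,11),[7,10); WM=9
i=10 t=10 v=1: → [10,13),[9,12),[8,11); WM=10; [7,10) fires=4
i=11 t=11 v=9: → [11,14),[10,13),[9,12); WM=11; [8,11) fires=4
i=12 t=8 v=4: DROP (t<11-2); WM=11
i=13 t=14 v=6: → [14,17),[13,16),[12,15); WM=14; [9,12) fires=5 [10,13) fires=2 [11,14) fires=1
i=14 t=11 v=2: DROP (t<14-2); WM=14
i=15 t=14 v=8: → [14,17),[13,16),[12,15); WM=14
i=16 t=15 v=5: → [15,18),[14,17),[13,16); WM=15; [12,15) fires=2
i=17 t=13 v=5: → [13,16),[12,15),[11,14); WM=15
i=18 t=16 v=2: → [16,19),[15,18),[14,17); WM=16; [13,16) fires=4
i=19 t=18 v=8: → [18,21),[17,20),[16,19); WM=18; [14,17) fires=4 [15,18) fires=2
i=20 t=23 v=3: → [23,26),[22,25),[21,24); WM=23; [16,19) fires=2 [17,20) fires=1 [18,21) fires=1
i=21 t=25 v=3: → [25,28),[24,27),[23,26); WM=25; [21,24) fires=1 [22,25) fires=1
i=22 t=26 v=2: → [26,29),[25,28),[24,27); WM=26; [23,26) fires=2
i=23 t=22 v=9: DROP (t<26-2); WM=26

[0,3)=1 [1,4)=1 [2,5)=1 [3,6)=3 [4,7)=3 [5,8)=4 [6,9)=2 [7,10)=4 [8,11)=4 [9,12)=5 [10,13)=2 [11,14)=2 [12,15)=3 [13,16)=4 [14,17)=4 [15,18)=2 [16,19)=2 [17,20)=1 [18,21)=1 [21,24)=1 [22,25)=1 [23,26)=2 [24,27)=2 [25,28)=2 [26,29)=1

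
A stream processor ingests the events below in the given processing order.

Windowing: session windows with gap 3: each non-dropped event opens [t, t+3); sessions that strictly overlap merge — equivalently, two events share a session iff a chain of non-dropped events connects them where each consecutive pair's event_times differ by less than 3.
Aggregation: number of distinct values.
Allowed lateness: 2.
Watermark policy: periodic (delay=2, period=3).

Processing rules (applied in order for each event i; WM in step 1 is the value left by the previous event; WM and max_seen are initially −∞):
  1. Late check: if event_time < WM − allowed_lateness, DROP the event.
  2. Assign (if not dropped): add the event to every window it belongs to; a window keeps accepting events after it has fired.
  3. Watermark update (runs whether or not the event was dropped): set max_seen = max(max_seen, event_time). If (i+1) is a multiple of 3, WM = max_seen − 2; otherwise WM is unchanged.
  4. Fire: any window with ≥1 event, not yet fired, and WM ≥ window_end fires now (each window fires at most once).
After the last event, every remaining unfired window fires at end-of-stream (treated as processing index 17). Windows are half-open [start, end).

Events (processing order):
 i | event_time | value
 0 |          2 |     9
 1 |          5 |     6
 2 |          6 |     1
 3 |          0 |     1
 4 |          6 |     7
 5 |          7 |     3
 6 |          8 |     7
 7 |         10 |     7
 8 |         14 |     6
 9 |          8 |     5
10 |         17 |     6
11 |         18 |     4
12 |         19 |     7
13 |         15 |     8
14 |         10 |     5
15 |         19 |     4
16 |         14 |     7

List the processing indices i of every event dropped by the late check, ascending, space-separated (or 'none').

3 9 14 16

i=0 t=2 v=9: → [2,5); WM=−∞
i=1 t=5 v=6: → [5,8); WM=−∞
i=2 t=6 v=1: → [5,9); WM=4
i=3 t=0 v=1: DROP (t<4-2); WM=4
i=4 t=6 v=7: → [5,9); WM=4
i=5 t=7 v=3: → [5,10); WM=5
i=6 t=8 v=7: → [5,11); WM=5
i=7 t=10 v=7: → [5,13); WM=5
i=8 t=14 v=6: → [14,17); WM=12
i=9 t=8 v=5: DROP (t<12-2); WM=12
i=10 t=17 v=6: → [17,20); WM=12
i=11 t=18 v=4: → [17,21); WM=16
i=12 t=19 v=7: → [17,22); WM=16
i=13 t=15 v=8: → [14,22); WM=16
i=14 t=10 v=5: DROP (t<16-2); WM=17
i=15 t=19 v=4: → [14,22); WM=17
i=16 t=14 v=7: DROP (t<17-2); WM=17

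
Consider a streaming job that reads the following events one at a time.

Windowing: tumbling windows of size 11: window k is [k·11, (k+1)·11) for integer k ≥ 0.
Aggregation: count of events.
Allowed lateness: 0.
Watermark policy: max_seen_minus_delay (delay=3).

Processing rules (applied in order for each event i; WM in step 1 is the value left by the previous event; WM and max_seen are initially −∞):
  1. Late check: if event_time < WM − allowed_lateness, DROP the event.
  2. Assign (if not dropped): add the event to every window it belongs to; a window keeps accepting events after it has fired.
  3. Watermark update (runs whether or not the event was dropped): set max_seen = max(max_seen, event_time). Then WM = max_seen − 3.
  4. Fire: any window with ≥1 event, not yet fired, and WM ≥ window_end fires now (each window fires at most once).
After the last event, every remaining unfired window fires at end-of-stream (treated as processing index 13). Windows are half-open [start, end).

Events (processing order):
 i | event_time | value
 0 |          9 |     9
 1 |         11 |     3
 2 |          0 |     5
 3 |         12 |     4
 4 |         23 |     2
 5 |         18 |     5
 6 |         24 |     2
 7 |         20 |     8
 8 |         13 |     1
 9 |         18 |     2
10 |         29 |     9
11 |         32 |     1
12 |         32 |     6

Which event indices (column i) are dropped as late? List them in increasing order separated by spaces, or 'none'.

2 5 7 8 9

i=0 t=9 v=9: → [0,11); WM=6
i=1 t=11 v=3: → [11,22); WM=8
i=2 t=0 v=5: DROP (t<8-0); WM=8
i=3 t=12 v=4: → [11,22); WM=9
i=4 t=23 v=2: → [22,33); WM=20; [0,11) fires=1
i=5 t=18 v=5: DROP (t<20-0); WM=20
i=6 t=24 v=2: → [22,33); WM=21
i=7 t=20 v=8: DROP (t<21-0); WM=21
i=8 t=13 v=1: DROP (t<21-0); WM=21
i=9 t=18 v=2: DROP (t<21-0); WM=21
i=10 t=29 v=9: → [22,33); WM=26; [11,22) fires=2
i=11 t=32 v=1: → [22,33); WM=29
i=12 t=32 v=6: → [22,33); WM=29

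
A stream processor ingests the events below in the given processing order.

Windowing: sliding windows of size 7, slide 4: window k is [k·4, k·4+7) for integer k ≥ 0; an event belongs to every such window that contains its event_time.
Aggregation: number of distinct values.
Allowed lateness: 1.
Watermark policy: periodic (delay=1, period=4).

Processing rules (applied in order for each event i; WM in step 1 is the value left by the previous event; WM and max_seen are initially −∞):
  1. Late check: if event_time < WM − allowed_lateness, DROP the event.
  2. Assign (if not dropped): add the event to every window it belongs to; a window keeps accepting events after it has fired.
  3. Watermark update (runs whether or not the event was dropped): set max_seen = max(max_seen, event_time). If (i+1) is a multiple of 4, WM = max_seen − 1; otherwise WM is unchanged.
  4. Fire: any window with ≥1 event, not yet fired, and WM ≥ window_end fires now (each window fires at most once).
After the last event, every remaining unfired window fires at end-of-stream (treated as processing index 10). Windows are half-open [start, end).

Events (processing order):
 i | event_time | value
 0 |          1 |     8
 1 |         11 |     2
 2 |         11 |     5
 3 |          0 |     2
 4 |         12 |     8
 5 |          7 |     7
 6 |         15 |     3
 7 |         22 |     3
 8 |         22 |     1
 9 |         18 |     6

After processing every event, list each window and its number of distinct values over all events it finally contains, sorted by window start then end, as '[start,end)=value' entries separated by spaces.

[0,7)=2 [8,15)=3 [12,19)=2 [16,23)=2 [20,27)=2

i=0 t=1 v=8: → [0,7); WM=−∞
i=1 t=11 v=2: → [8,15); WM=−∞
i=2 t=11 v=5: → [8,15); WM=−∞
i=3 t=0 v=2: → [0,7); WM=10; [0,7) fires=2
i=4 t=12 v=8: → [12,19),[8,15); WM=10
i=5 t=7 v=7: DROP (t<10-1); WM=10
i=6 t=15 v=3: → [12,19); WM=10
i=7 t=22 v=3: → [20,27),[16,23); WM=21; [8,15) fires=3 [12,19) fires=2
i=8 t=22 v=1: → [20,27),[16,23); WM=21
i=9 t=18 v=6: DROP (t<21-1); WM=21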